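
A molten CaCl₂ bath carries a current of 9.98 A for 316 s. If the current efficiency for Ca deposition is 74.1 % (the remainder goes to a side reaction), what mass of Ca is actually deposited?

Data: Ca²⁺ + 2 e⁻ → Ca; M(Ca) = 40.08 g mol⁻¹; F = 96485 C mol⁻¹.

Q = I·t = 9.980 × 316.00 = 3154 C.
n(e⁻) = 3154/96485 = 0.03269 mol; theoretically n(Ca) = 0.03269/2 = 0.01634 mol, m_theo = 0.6550 g.
At 74.1 % efficiency, m_actual = 0.741 × 0.6550 = 0.485 g.

0.485 g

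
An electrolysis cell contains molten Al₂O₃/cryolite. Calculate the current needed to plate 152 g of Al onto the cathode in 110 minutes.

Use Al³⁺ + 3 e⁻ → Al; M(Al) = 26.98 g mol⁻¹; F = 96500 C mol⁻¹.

247 A

n(Al) = 152 / 26.98 = 5.634 mol.
n(e⁻) = 3 × 5.634 = 16.90 mol.
Q = n(e⁻)·F = 16.90 × 96500 = 1631000 C.
I = Q/t = 1631000 / 6600.0 s = 247 A.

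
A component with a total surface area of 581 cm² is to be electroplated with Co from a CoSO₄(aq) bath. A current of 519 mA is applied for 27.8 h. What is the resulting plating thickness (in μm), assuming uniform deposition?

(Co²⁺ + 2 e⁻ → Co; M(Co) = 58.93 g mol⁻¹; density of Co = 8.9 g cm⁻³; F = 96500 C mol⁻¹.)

Q = I·t = 0.5190 × 100080 = 51940 C; n(e⁻) = 0.5383 mol.
n(Co) = n(e⁻)/2 = 0.2691 mol, so m = 0.2691 × 58.93 = 15.86 g.
Volume = m/ρ = 15.86 / 8.9 = 1.782 cm³.
Thickness = V/A = 1.782 / 581 = 0.00307 cm = 30.7 μm.

30.7 μm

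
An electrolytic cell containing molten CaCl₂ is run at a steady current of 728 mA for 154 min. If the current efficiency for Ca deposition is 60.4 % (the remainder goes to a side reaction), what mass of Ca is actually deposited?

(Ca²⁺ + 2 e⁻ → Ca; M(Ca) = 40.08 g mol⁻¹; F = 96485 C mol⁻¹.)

Q = I·t = 0.7280 × 9240.0 = 6727 C.
n(e⁻) = 6727/96485 = 0.06972 mol; theoretically n(Ca) = 0.06972/2 = 0.03486 mol, m_theo = 1.397 g.
At 60.4 % efficiency, m_actual = 0.604 × 1.397 = 0.844 g.

0.844 g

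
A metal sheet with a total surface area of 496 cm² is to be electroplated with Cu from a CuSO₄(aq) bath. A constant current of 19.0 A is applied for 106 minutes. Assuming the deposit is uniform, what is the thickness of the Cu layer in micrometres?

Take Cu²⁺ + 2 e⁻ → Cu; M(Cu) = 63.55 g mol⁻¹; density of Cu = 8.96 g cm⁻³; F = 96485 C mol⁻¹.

89.5 μm

Q = I·t = 19.00 × 6360.0 = 120800 C; n(e⁻) = 1.252 mol.
n(Cu) = n(e⁻)/2 = 0.6262 mol, so m = 0.6262 × 63.55 = 39.80 g.
Volume = m/ρ = 39.80 / 8.96 = 4.441 cm³.
Thickness = V/A = 4.441 / 496 = 0.00895 cm = 89.5 μm.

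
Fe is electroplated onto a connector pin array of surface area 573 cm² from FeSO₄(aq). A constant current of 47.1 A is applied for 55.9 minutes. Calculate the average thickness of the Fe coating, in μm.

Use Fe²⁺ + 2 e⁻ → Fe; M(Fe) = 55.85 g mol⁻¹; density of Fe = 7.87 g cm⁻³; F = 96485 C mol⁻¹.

Q = I·t = 47.10 × 3354.0 = 158000 C; n(e⁻) = 1.637 mol.
n(Fe) = n(e⁻)/2 = 0.8186 mol, so m = 0.8186 × 55.85 = 45.72 g.
Volume = m/ρ = 45.72 / 7.87 = 5.810 cm³.
Thickness = V/A = 5.810 / 573 = 0.0101 cm = 101 μm.

101 μm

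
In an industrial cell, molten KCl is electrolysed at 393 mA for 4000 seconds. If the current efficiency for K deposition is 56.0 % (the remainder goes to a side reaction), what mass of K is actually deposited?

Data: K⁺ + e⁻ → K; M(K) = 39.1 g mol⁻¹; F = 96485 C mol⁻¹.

Q = I·t = 0.3930 × 4000.0 = 1572 C.
n(e⁻) = 1572/96485 = 0.01629 mol; theoretically n(K) = 0.01629/1 = 0.01629 mol, m_theo = 0.6370 g.
At 56.0 % efficiency, m_actual = 0.560 × 0.6370 = 0.357 g.

0.357 g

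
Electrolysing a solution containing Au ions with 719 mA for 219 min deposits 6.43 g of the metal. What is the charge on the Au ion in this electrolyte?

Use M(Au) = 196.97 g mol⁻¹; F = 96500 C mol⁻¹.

Q = I·t = 0.7190 A × 13140 s = 9448 C, so n(e⁻) = 9448/96500 = 0.09790 mol.
n(Au) deposited = 6.43 / 196.97 = 0.03264 mol.
Electrons per atom = n(e⁻)/n(Au) = 0.09790 / 0.03264 = 3.00 ≈ 3, so the ion is Au³⁺.

+3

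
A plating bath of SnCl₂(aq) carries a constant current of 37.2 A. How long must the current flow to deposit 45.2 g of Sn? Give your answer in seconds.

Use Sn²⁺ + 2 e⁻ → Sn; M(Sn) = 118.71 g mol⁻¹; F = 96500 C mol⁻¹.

n(Sn) = m/M = 45.2 / 118.71 = 0.3808 mol.
Each Sn atom requires 2 electrons, so n(e⁻) = 2 × 0.3808 = 0.7615 mol.
Q = n(e⁻)·F = 0.7615 × 96500 = 73490 C.
t = Q/I = 73490 / 37.20 A = 1975 s.

1980 s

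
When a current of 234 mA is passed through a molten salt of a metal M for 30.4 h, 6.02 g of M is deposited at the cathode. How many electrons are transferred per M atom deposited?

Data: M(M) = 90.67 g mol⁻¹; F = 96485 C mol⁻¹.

Q = I·t = 0.2340 A × 109440 s = 25610 C, so n(e⁻) = 25610/96485 = 0.2654 mol.
n(M) deposited = 6.02 / 90.67 = 0.06639 mol.
Electrons per atom = n(e⁻)/n(M) = 0.2654 / 0.06639 = 4.00 ≈ 4, so the ion is M⁴⁺.

4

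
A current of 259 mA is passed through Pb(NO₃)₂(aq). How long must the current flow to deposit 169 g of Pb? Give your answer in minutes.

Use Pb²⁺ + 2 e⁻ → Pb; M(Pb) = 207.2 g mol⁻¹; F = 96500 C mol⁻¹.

10100 min

n(Pb) = m/M = 169 / 207.2 = 0.8156 mol.
Each Pb atom requires 2 electrons, so n(e⁻) = 2 × 0.8156 = 1.631 mol.
Q = n(e⁻)·F = 1.631 × 96500 = 157400 C.
t = Q/I = 157400 / 0.2590 A = 607800 s = 10100 min.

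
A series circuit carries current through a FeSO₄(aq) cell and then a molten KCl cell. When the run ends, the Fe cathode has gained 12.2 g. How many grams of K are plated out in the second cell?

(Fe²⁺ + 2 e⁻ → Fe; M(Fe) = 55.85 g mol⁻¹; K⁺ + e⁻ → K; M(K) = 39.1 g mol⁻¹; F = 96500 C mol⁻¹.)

17.1 g

n(Fe) = 12.2 / 55.85 = 0.2184 mol.
Since Fe²⁺ + 2 e⁻ → Fe, n(e⁻) passed = 2 × 0.2184 = 0.4369 mol.
Cells in series carry the same charge, so the same 0.4369 mol of electrons passes through cell 2.
K⁺ + e⁻ → K, so n(K) = 0.4369 / 1 = 0.4369 mol.
m(K) = 0.4369 × 39.1 = 17.1 g.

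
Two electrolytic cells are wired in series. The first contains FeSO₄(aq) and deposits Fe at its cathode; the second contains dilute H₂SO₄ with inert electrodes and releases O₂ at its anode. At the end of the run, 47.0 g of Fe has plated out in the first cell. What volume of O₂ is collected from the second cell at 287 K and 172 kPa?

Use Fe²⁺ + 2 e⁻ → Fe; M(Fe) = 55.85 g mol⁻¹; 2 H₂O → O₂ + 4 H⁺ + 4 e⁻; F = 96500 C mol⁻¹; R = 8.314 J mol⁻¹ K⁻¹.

n(Fe) = 47.0 / 55.85 = 0.8415 mol, so n(e⁻) = 2 × 0.8415 = 1.683 mol.
The cells are in series, so the same 1.683 mol of electrons passes through the second cell.
2 H₂O → O₂ + 4 H⁺ + 4 e⁻ — 4 mol e⁻ per mol O₂, so n(O₂) = 1.683/4 = 0.4208 mol.
V = nRT/P = (0.4208 × 8.314 × 287) / (172 × 10³) = 0.00584 m³ = 5.84 L.

5.84 L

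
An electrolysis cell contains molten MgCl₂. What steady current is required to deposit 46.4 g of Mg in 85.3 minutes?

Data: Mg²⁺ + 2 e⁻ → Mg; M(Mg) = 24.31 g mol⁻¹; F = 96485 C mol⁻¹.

72.0 A

n(Mg) = 46.4 / 24.31 = 1.909 mol.
n(e⁻) = 2 × 1.909 = 3.817 mol.
Q = n(e⁻)·F = 3.817 × 96485 = 368300 C.
I = Q/t = 368300 / 5118.0 s = 72.0 A.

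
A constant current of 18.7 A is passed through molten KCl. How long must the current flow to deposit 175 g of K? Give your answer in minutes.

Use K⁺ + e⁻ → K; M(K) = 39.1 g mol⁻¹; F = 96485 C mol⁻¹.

n(K) = m/M = 175 / 39.1 = 4.476 mol.
Each K atom requires 1 electron, so n(e⁻) = 1 × 4.476 = 4.476 mol.
Q = n(e⁻)·F = 4.476 × 96485 = 431800 C.
t = Q/I = 431800 / 18.70 A = 23090 s = 385 min.

385 min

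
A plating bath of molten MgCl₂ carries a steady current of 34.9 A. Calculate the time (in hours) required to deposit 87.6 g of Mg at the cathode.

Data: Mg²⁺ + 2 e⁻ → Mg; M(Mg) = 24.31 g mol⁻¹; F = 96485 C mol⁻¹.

n(Mg) = m/M = 87.6 / 24.31 = 3.603 mol.
Each Mg atom requires 2 electrons, so n(e⁻) = 2 × 3.603 = 7.207 mol.
Q = n(e⁻)·F = 7.207 × 96485 = 695400 C.
t = Q/I = 695400 / 34.90 A = 19920 s = 5.53 h.

5.53 h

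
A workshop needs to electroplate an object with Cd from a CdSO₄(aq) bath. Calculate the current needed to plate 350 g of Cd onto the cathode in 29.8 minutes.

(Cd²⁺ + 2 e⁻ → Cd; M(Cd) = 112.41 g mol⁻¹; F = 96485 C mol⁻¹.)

336 A

n(Cd) = 350 / 112.41 = 3.114 mol.
n(e⁻) = 2 × 3.114 = 6.227 mol.
Q = n(e⁻)·F = 6.227 × 96485 = 600800 C.
I = Q/t = 600800 / 1788.0 s = 336 A.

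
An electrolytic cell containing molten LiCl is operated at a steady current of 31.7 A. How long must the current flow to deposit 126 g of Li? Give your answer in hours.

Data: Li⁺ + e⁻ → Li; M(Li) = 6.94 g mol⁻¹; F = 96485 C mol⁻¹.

n(Li) = m/M = 126 / 6.94 = 18.16 mol.
Each Li atom requires 1 electron, so n(e⁻) = 1 × 18.16 = 18.16 mol.
Q = n(e⁻)·F = 18.16 × 96485 = 1752000 C.
t = Q/I = 1752000 / 31.70 A = 55260 s = 15.4 h.

15.4 h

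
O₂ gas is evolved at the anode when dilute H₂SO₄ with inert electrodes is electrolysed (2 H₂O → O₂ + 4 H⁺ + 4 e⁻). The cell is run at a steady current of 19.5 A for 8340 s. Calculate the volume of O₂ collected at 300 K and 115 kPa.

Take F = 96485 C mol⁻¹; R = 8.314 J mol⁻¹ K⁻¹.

9.14 L

Q = I·t = 19.50 A × 8340.0 s = 162600 C.
n(e⁻) = Q/F = 162600 / 96485 = 1.686 mol.
4 electrons are transferred per O₂ molecule, so n(O₂) = 1.686 / 4 = 0.4214 mol.
V = nRT/P = (0.4214 × 8.314 × 300) / (115 × 10³ Pa) = 0.00914 m³ = 9.14 L.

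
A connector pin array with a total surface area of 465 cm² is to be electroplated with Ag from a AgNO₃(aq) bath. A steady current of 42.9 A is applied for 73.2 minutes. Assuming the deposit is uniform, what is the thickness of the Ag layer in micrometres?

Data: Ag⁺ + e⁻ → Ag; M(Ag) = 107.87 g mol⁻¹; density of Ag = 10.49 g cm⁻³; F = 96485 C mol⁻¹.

Q = I·t = 42.90 × 4392.0 = 188400 C; n(e⁻) = 1.953 mol.
n(Ag) = n(e⁻)/1 = 1.953 mol, so m = 1.953 × 107.87 = 210.6 g.
Volume = m/ρ = 210.6 / 10.49 = 20.08 cm³.
Thickness = V/A = 20.08 / 465 = 0.0432 cm = 432 μm.

432 μm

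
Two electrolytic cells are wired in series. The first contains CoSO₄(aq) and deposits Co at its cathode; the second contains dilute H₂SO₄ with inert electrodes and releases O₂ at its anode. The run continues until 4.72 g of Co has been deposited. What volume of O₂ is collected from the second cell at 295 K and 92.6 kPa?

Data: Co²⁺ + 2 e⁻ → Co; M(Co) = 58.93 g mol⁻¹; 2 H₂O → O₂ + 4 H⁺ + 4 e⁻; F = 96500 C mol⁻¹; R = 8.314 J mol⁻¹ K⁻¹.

1.06 L

n(Co) = 4.72 / 58.93 = 0.08010 mol, so n(e⁻) = 2 × 0.08010 = 0.1602 mol.
The cells are in series, so the same 0.1602 mol of electrons passes through the second cell.
2 H₂O → O₂ + 4 H⁺ + 4 e⁻ — 4 mol e⁻ per mol O₂, so n(O₂) = 0.1602/4 = 0.04005 mol.
V = nRT/P = (0.04005 × 8.314 × 295) / (92.6 × 10³) = 0.00106 m³ = 1.06 L.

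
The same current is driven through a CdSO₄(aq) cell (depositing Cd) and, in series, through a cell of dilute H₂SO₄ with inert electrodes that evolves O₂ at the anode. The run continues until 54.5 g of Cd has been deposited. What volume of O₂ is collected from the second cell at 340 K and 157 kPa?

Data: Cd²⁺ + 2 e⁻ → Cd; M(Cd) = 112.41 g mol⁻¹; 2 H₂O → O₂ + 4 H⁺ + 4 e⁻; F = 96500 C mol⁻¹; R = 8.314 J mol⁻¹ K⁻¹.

n(Cd) = 54.5 / 112.41 = 0.4848 mol, so n(e⁻) = 2 × 0.4848 = 0.9697 mol.
The cells are in series, so the same 0.9697 mol of electrons passes through the second cell.
2 H₂O → O₂ + 4 H⁺ + 4 e⁻ — 4 mol e⁻ per mol O₂, so n(O₂) = 0.9697/4 = 0.2424 mol.
V = nRT/P = (0.2424 × 8.314 × 340) / (157 × 10³) = 0.00436 m³ = 4.36 L.

4.36 L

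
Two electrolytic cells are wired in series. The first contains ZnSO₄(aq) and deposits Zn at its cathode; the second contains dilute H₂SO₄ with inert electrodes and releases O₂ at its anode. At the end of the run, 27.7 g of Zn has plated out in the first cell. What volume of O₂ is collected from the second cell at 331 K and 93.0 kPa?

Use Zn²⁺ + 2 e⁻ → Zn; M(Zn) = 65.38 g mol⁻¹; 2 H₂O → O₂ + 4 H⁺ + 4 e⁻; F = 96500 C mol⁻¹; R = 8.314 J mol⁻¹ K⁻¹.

n(Zn) = 27.7 / 65.38 = 0.4237 mol, so n(e⁻) = 2 × 0.4237 = 0.8474 mol.
The cells are in series, so the same 0.8474 mol of electrons passes through the second cell.
2 H₂O → O₂ + 4 H⁺ + 4 e⁻ — 4 mol e⁻ per mol O₂, so n(O₂) = 0.8474/4 = 0.2118 mol.
V = nRT/P = (0.2118 × 8.314 × 331) / (93.0 × 10³) = 0.00627 m³ = 6.27 L.

6.27 L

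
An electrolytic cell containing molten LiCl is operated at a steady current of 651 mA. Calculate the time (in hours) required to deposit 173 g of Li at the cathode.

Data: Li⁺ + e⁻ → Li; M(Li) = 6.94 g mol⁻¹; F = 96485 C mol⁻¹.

n(Li) = m/M = 173 / 6.94 = 24.93 mol.
Each Li atom requires 1 electron, so n(e⁻) = 1 × 24.93 = 24.93 mol.
Q = n(e⁻)·F = 24.93 × 96485 = 2405000 C.
t = Q/I = 2405000 / 0.6510 A = 3695000 s = 1030 h.

1030 h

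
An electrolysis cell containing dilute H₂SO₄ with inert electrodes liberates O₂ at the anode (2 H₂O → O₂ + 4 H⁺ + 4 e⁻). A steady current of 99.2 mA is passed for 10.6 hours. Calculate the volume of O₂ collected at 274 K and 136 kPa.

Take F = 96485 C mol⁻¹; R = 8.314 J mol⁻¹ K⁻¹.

0.164 L

Q = I·t = 0.09920 A × 38160 s = 3785 C.
n(e⁻) = Q/F = 3785 / 96485 = 0.03923 mol.
4 electrons are transferred per O₂ molecule, so n(O₂) = 0.03923 / 4 = 0.009808 mol.
V = nRT/P = (0.009808 × 8.314 × 274) / (136 × 10³ Pa) = 1.64 × 10⁻⁴ m³ = 0.164 L.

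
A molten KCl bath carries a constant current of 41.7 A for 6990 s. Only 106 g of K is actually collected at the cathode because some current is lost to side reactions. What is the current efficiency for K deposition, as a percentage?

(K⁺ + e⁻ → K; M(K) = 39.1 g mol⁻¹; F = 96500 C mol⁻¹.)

Q = I·t = 41.70 × 6990.0 = 291500 C; n(e⁻) = 291500/96500 = 3.021 mol.
Theoretical n(K) = n(e⁻)/1 = 3.021 mol, i.e. m_theo = 3.021 × 39.1 = 118.1 g.
Efficiency = m_actual / m_theo = 106 / 118.1 = 89.8 %.

89.8 %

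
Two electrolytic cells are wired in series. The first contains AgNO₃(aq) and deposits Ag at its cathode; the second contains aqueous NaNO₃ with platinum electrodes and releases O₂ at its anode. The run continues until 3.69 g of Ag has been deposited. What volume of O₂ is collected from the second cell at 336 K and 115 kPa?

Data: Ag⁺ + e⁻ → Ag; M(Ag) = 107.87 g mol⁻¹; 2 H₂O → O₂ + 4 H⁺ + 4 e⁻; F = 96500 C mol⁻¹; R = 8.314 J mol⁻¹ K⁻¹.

0.208 L

n(Ag) = 3.69 / 107.87 = 0.03421 mol, so n(e⁻) = 1 × 0.03421 = 0.03421 mol.
The cells are in series, so the same 0.03421 mol of electrons passes through the second cell.
2 H₂O → O₂ + 4 H⁺ + 4 e⁻ — 4 mol e⁻ per mol O₂, so n(O₂) = 0.03421/4 = 0.008552 mol.
V = nRT/P = (0.008552 × 8.314 × 336) / (115 × 10³) = 2.08 × 10⁻⁴ m³ = 0.208 L.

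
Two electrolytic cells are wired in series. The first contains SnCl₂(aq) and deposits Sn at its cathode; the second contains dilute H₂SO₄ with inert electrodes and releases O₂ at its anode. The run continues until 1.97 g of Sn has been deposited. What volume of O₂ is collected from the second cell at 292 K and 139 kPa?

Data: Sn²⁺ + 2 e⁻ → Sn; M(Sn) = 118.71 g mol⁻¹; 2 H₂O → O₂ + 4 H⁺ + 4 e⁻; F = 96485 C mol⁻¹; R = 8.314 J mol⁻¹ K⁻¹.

n(Sn) = 1.97 / 118.71 = 0.01660 mol, so n(e⁻) = 2 × 0.01660 = 0.03319 mol.
The cells are in series, so the same 0.03319 mol of electrons passes through the second cell.
2 H₂O → O₂ + 4 H⁺ + 4 e⁻ — 4 mol e⁻ per mol O₂, so n(O₂) = 0.03319/4 = 0.008298 mol.
V = nRT/P = (0.008298 × 8.314 × 292) / (139 × 10³) = 1.45 × 10⁻⁴ m³ = 0.145 L.

0.145 L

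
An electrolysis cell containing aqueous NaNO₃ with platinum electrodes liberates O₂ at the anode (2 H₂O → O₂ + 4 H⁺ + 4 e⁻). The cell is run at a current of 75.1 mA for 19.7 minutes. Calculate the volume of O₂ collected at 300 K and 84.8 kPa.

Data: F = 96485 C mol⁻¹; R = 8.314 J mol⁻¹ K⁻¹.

Q = I·t = 0.07510 A × 1182.0 s = 88.77 C.
n(e⁻) = Q/F = 88.77 / 96485 = 0.0009200 mol.
4 electrons are transferred per O₂ molecule, so n(O₂) = 0.0009200 / 4 = 0.0002300 mol.
V = nRT/P = (0.0002300 × 8.314 × 300) / (84.8 × 10³ Pa) = 6.77 × 10⁻⁶ m³ = 0.00677 L.

0.00677 L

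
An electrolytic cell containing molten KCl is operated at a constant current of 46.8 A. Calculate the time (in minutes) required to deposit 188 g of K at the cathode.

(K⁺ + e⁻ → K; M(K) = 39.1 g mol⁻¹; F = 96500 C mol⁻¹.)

165 min

n(K) = m/M = 188 / 39.1 = 4.808 mol.
Each K atom requires 1 electron, so n(e⁻) = 1 × 4.808 = 4.808 mol.
Q = n(e⁻)·F = 4.808 × 96500 = 464000 C.
t = Q/I = 464000 / 46.80 A = 9914 s = 165 min.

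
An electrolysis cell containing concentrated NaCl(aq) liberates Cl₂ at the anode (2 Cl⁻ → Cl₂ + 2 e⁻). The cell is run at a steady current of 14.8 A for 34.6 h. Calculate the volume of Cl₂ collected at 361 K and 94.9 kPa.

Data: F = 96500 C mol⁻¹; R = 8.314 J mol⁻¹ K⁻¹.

302 L

Q = I·t = 14.80 A × 124560 s = 1843000 C.
n(e⁻) = Q/F = 1843000 / 96500 = 19.10 mol.
2 electrons are transferred per Cl₂ molecule, so n(Cl₂) = 19.10 / 2 = 9.552 mol.
V = nRT/P = (9.552 × 8.314 × 361) / (94.9 × 10³ Pa) = 0.302 m³ = 302 L.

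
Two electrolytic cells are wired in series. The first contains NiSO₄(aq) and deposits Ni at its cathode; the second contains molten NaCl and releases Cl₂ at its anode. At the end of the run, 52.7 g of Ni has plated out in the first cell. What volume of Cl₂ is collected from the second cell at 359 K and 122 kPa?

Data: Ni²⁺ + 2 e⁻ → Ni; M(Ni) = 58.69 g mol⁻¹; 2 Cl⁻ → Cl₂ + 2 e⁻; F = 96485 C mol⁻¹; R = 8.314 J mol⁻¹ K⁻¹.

22.0 L

n(Ni) = 52.7 / 58.69 = 0.8979 mol, so n(e⁻) = 2 × 0.8979 = 1.796 mol.
The cells are in series, so the same 1.796 mol of electrons passes through the second cell.
2 Cl⁻ → Cl₂ + 2 e⁻ — 2 mol e⁻ per mol Cl₂, so n(Cl₂) = 1.796/2 = 0.8979 mol.
V = nRT/P = (0.8979 × 8.314 × 359) / (122 × 10³) = 0.0220 m³ = 22.0 L.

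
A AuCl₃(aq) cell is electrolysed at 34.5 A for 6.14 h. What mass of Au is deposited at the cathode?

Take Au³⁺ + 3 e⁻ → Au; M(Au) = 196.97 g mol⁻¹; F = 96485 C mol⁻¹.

Q = I·t = 34.50 A × 22104 s = 762600 C.
n(e⁻) = Q/F = 762600 / 96485 = 7.904 mol.
Au³⁺ + 3 e⁻ → Au, so n(Au) = n(e⁻)/3 = 2.635 mol.
m = n·M = 2.635 × 196.97 = 519 g.

519 g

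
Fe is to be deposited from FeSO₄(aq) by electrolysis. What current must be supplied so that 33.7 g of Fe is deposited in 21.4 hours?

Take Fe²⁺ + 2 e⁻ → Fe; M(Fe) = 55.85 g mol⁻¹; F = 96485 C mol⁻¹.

1.51 A

n(Fe) = 33.7 / 55.85 = 0.6034 mol.
n(e⁻) = 2 × 0.6034 = 1.207 mol.
Q = n(e⁻)·F = 1.207 × 96485 = 116400 C.
I = Q/t = 116400 / 77040 s = 1.51 A.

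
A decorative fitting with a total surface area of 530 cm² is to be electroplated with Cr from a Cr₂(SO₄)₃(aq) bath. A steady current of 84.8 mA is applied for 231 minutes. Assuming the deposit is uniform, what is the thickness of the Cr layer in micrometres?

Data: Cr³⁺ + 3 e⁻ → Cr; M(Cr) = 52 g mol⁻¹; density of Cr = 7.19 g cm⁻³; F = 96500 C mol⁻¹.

Q = I·t = 0.08480 × 13860 = 1175 C; n(e⁻) = 0.01218 mol.
n(Cr) = n(e⁻)/3 = 0.004060 mol, so m = 0.004060 × 52 = 0.2111 g.
Volume = m/ρ = 0.2111 / 7.19 = 0.02936 cm³.
Thickness = V/A = 0.02936 / 530 = 5.54 × 10⁻⁵ cm = 0.554 μm.

0.554 μm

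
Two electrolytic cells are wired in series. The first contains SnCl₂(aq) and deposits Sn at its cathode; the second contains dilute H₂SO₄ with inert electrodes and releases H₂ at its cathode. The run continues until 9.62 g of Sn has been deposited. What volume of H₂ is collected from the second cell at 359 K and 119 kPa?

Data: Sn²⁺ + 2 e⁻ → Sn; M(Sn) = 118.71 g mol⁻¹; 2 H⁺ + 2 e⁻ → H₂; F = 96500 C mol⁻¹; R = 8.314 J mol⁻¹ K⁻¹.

n(Sn) = 9.62 / 118.71 = 0.08104 mol, so n(e⁻) = 2 × 0.08104 = 0.1621 mol.
The cells are in series, so the same 0.1621 mol of electrons passes through the second cell.
2 H⁺ + 2 e⁻ → H₂ — 2 mol e⁻ per mol H₂, so n(H₂) = 0.1621/2 = 0.08104 mol.
V = nRT/P = (0.08104 × 8.314 × 359) / (119 × 10³) = 0.00203 m³ = 2.03 L.

2.03 L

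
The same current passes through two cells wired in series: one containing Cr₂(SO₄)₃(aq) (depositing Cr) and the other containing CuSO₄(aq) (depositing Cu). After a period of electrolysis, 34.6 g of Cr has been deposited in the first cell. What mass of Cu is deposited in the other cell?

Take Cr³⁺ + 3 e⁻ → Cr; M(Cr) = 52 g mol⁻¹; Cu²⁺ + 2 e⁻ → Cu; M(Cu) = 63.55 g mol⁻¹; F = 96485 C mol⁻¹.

63.4 g

n(Cr) = 34.6 / 52 = 0.6654 mol.
Since Cr³⁺ + 3 e⁻ → Cr, n(e⁻) passed = 3 × 0.6654 = 1.996 mol.
Cells in series carry the same charge, so the same 1.996 mol of electrons passes through cell 2.
Cu²⁺ + 2 e⁻ → Cu, so n(Cu) = 1.996 / 2 = 0.9981 mol.
m(Cu) = 0.9981 × 63.55 = 63.4 g.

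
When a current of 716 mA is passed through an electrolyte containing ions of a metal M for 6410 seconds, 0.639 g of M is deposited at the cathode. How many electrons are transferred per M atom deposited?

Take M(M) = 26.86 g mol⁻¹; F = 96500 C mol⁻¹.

Q = I·t = 0.7160 A × 6410.0 s = 4590 C, so n(e⁻) = 4590/96500 = 0.04756 mol.
n(M) deposited = 0.639 / 26.86 = 0.02379 mol.
Electrons per atom = n(e⁻)/n(M) = 0.04756 / 0.02379 = 2.00 ≈ 2, so the ion is M²⁺.

2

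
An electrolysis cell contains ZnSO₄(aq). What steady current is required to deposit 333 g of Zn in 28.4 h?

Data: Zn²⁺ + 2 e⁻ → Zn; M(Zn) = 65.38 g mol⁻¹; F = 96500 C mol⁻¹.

n(Zn) = 333 / 65.38 = 5.093 mol.
n(e⁻) = 2 × 5.093 = 10.19 mol.
Q = n(e⁻)·F = 10.19 × 96500 = 983000 C.
I = Q/t = 983000 / 102240 s = 9.61 A.

9.61 A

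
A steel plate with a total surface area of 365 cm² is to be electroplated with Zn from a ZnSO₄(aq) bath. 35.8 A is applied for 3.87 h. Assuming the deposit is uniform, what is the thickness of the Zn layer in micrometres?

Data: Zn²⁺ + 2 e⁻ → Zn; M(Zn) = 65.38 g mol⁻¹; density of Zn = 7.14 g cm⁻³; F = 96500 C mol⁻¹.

648 μm

Q = I·t = 35.80 × 13932 = 498800 C; n(e⁻) = 5.169 mol.
n(Zn) = n(e⁻)/2 = 2.584 mol, so m = 2.584 × 65.38 = 169.0 g.
Volume = m/ρ = 169.0 / 7.14 = 23.66 cm³.
Thickness = V/A = 23.66 / 365 = 0.0648 cm = 648 μm.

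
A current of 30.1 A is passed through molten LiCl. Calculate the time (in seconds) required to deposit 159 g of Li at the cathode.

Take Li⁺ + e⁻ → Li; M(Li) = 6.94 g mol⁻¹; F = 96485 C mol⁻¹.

n(Li) = m/M = 159 / 6.94 = 22.91 mol.
Each Li atom requires 1 electron, so n(e⁻) = 1 × 22.91 = 22.91 mol.
Q = n(e⁻)·F = 22.91 × 96485 = 2211000 C.
t = Q/I = 2211000 / 30.10 A = 73440 s.

73400 s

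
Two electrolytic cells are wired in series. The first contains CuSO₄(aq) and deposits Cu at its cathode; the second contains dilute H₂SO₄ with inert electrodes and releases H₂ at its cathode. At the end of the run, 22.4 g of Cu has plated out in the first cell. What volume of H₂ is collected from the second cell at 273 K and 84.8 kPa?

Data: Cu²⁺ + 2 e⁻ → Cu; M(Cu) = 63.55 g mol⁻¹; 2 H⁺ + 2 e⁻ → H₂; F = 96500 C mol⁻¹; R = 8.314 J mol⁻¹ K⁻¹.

9.43 L

n(Cu) = 22.4 / 63.55 = 0.3525 mol, so n(e⁻) = 2 × 0.3525 = 0.7050 mol.
The cells are in series, so the same 0.7050 mol of electrons passes through the second cell.
2 H⁺ + 2 e⁻ → H₂ — 2 mol e⁻ per mol H₂, so n(H₂) = 0.7050/2 = 0.3525 mol.
V = nRT/P = (0.3525 × 8.314 × 273) / (84.8 × 10³) = 0.00943 m³ = 9.43 L.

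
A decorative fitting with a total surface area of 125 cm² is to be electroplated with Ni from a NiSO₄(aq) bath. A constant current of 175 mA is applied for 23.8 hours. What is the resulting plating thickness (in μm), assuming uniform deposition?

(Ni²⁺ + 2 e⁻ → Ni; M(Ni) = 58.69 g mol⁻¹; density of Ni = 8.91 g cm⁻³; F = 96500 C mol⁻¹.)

Q = I·t = 0.1750 × 85680 = 14990 C; n(e⁻) = 0.1554 mol.
n(Ni) = n(e⁻)/2 = 0.07769 mol, so m = 0.07769 × 58.69 = 4.560 g.
Volume = m/ρ = 4.560 / 8.91 = 0.5117 cm³.
Thickness = V/A = 0.5117 / 125 = 0.00409 cm = 40.9 μm.

40.9 μm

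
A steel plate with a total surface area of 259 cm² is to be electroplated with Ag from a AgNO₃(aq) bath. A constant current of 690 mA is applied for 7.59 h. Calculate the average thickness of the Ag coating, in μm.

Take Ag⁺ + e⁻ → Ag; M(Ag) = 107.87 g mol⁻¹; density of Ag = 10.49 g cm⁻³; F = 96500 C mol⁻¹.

Q = I·t = 0.6900 × 27324 = 18850 C; n(e⁻) = 0.1954 mol.
n(Ag) = n(e⁻)/1 = 0.1954 mol, so m = 0.1954 × 107.87 = 21.07 g.
Volume = m/ρ = 21.07 / 10.49 = 2.009 cm³.
Thickness = V/A = 2.009 / 259 = 0.00776 cm = 77.6 μm.

77.6 μm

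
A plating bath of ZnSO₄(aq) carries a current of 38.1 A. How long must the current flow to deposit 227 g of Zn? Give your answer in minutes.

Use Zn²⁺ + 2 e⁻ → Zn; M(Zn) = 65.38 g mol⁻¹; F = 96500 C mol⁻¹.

293 min

n(Zn) = m/M = 227 / 65.38 = 3.472 mol.
Each Zn atom requires 2 electrons, so n(e⁻) = 2 × 3.472 = 6.944 mol.
Q = n(e⁻)·F = 6.944 × 96500 = 670100 C.
t = Q/I = 670100 / 38.10 A = 17590 s = 293 min.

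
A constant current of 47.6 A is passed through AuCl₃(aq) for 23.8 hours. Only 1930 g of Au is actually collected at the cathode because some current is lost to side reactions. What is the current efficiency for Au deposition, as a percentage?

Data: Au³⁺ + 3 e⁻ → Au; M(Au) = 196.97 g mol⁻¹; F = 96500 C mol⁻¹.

69.6 %

Q = I·t = 47.60 × 85680 = 4078000 C; n(e⁻) = 4078000/96500 = 42.26 mol.
Theoretical n(Au) = n(e⁻)/3 = 14.09 mol, i.e. m_theo = 14.09 × 196.97 = 2775 g.
Efficiency = m_actual / m_theo = 1930 / 2775 = 69.6 %.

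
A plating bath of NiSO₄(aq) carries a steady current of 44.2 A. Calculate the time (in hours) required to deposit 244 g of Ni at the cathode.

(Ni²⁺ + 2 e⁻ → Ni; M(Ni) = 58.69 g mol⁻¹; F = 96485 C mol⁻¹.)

n(Ni) = m/M = 244 / 58.69 = 4.157 mol.
Each Ni atom requires 2 electrons, so n(e⁻) = 2 × 4.157 = 8.315 mol.
Q = n(e⁻)·F = 8.315 × 96485 = 802300 C.
t = Q/I = 802300 / 44.20 A = 18150 s = 5.04 h.

5.04 h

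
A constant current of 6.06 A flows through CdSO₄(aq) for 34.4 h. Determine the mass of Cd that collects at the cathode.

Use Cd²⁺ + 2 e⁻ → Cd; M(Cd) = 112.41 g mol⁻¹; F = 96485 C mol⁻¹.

437 g

Q = I·t = 6.060 A × 123840 s = 750500 C.
n(e⁻) = Q/F = 750500 / 96485 = 7.778 mol.
Cd²⁺ + 2 e⁻ → Cd, so n(Cd) = n(e⁻)/2 = 3.889 mol.
m = n·M = 3.889 × 112.41 = 437 g.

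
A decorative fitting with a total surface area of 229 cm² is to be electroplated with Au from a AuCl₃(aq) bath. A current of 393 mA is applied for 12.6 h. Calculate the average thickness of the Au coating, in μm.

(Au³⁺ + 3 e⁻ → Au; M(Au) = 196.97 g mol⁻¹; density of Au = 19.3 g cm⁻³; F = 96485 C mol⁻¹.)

Q = I·t = 0.3930 × 45360 = 17830 C; n(e⁻) = 0.1848 mol.
n(Au) = n(e⁻)/3 = 0.06159 mol, so m = 0.06159 × 196.97 = 12.13 g.
Volume = m/ρ = 12.13 / 19.3 = 0.6285 cm³.
Thickness = V/A = 0.6285 / 229 = 0.00274 cm = 27.4 μm.

27.4 μm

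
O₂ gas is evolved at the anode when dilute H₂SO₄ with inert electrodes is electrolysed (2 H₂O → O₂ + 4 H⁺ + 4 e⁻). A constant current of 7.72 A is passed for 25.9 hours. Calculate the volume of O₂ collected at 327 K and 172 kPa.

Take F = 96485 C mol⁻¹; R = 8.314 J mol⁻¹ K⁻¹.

29.5 L

Q = I·t = 7.720 A × 93240 s = 719800 C.
n(e⁻) = Q/F = 719800 / 96485 = 7.460 mol.
4 electrons are transferred per O₂ molecule, so n(O₂) = 7.460 / 4 = 1.865 mol.
V = nRT/P = (1.865 × 8.314 × 327) / (172 × 10³ Pa) = 0.0295 m³ = 29.5 L.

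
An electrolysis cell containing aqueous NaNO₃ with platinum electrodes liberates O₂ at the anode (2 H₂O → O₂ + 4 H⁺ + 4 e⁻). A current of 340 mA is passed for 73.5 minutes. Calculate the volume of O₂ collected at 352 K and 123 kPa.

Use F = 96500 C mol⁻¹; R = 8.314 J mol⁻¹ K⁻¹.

Q = I·t = 0.3400 A × 4410.0 s = 1499 C.
n(e⁻) = Q/F = 1499 / 96500 = 0.01554 mol.
4 electrons are transferred per O₂ molecule, so n(O₂) = 0.01554 / 4 = 0.003884 mol.
V = nRT/P = (0.003884 × 8.314 × 352) / (123 × 10³ Pa) = 9.24 × 10⁻⁵ m³ = 0.0924 L.

0.0924 L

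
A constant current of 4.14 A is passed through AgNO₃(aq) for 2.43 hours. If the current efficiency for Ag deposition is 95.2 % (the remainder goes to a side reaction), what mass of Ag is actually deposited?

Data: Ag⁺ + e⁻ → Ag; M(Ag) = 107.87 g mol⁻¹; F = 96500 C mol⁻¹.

38.5 g

Q = I·t = 4.140 × 8748.0 = 36220 C.
n(e⁻) = 36220/96500 = 0.3753 mol; theoretically n(Ag) = 0.3753/1 = 0.3753 mol, m_theo = 40.48 g.
At 95.2 % efficiency, m_actual = 0.952 × 40.48 = 38.5 g.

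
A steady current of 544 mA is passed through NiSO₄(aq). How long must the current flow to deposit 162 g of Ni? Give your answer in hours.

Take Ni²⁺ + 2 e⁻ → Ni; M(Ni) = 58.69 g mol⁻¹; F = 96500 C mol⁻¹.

n(Ni) = m/M = 162 / 58.69 = 2.760 mol.
Each Ni atom requires 2 electrons, so n(e⁻) = 2 × 2.760 = 5.521 mol.
Q = n(e⁻)·F = 5.521 × 96500 = 532700 C.
t = Q/I = 532700 / 0.5440 A = 979300 s = 272 h.

272 h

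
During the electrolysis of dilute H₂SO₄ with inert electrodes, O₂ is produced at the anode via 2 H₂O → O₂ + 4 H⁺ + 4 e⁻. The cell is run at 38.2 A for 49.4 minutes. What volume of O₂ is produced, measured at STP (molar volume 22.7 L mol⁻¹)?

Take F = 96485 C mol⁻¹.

Q = I·t = 38.20 A × 2964.0 s = 113200 C.
n(e⁻) = Q/F = 113200 / 96485 = 1.173 mol.
4 electrons are transferred per O₂ molecule, so n(O₂) = 1.173 / 4 = 0.2934 mol.
V = n × V_m = 0.2934 × 22.7 = 6.66 L.

6.66 L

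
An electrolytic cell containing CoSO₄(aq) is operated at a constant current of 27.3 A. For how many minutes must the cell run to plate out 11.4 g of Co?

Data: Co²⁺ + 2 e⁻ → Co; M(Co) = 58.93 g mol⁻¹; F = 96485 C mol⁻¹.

n(Co) = m/M = 11.4 / 58.93 = 0.1934 mol.
Each Co atom requires 2 electrons, so n(e⁻) = 2 × 0.1934 = 0.3869 mol.
Q = n(e⁻)·F = 0.3869 × 96485 = 37330 C.
t = Q/I = 37330 / 27.30 A = 1367 s = 22.8 min.

22.8 min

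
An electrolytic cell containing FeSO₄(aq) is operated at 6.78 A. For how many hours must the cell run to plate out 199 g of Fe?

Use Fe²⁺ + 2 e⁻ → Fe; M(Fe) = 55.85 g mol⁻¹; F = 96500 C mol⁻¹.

n(Fe) = m/M = 199 / 55.85 = 3.563 mol.
Each Fe atom requires 2 electrons, so n(e⁻) = 2 × 3.563 = 7.126 mol.
Q = n(e⁻)·F = 7.126 × 96500 = 687700 C.
t = Q/I = 687700 / 6.780 A = 101400 s = 28.2 h.

28.2 h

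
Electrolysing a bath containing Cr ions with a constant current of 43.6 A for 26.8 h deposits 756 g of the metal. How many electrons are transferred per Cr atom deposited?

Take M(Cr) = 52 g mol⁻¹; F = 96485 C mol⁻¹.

3

Q = I·t = 43.60 A × 96480 s = 4207000 C, so n(e⁻) = 4207000/96485 = 43.60 mol.
n(Cr) deposited = 756 / 52 = 14.54 mol.
Electrons per atom = n(e⁻)/n(Cr) = 43.60 / 14.54 = 3.00 ≈ 3, so the ion is Cr³⁺.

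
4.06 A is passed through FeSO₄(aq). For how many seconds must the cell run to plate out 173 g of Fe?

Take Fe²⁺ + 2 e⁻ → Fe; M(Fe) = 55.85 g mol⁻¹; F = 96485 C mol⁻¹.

n(Fe) = m/M = 173 / 55.85 = 3.098 mol.
Each Fe atom requires 2 electrons, so n(e⁻) = 2 × 3.098 = 6.195 mol.
Q = n(e⁻)·F = 6.195 × 96485 = 597700 C.
t = Q/I = 597700 / 4.060 A = 147200 s.

1.47 × 10⁵ s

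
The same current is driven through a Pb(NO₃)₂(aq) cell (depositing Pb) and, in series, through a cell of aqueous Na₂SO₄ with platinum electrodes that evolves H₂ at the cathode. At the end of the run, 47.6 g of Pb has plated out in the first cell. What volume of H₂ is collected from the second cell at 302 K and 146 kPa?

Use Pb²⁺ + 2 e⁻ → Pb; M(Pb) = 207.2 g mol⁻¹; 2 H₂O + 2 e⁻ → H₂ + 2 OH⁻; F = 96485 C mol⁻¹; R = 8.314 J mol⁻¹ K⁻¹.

3.95 L

n(Pb) = 47.6 / 207.2 = 0.2297 mol, so n(e⁻) = 2 × 0.2297 = 0.4595 mol.
The cells are in series, so the same 0.4595 mol of electrons passes through the second cell.
2 H₂O + 2 e⁻ → H₂ + 2 OH⁻ — 2 mol e⁻ per mol H₂, so n(H₂) = 0.4595/2 = 0.2297 mol.
V = nRT/P = (0.2297 × 8.314 × 302) / (146 × 10³) = 0.00395 m³ = 3.95 L.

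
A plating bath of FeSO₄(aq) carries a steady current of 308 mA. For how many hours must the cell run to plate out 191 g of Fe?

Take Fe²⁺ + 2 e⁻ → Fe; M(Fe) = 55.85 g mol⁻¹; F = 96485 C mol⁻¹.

595 h

n(Fe) = m/M = 191 / 55.85 = 3.420 mol.
Each Fe atom requires 2 electrons, so n(e⁻) = 2 × 3.420 = 6.840 mol.
Q = n(e⁻)·F = 6.840 × 96485 = 659900 C.
t = Q/I = 659900 / 0.3080 A = 2143000 s = 595 h.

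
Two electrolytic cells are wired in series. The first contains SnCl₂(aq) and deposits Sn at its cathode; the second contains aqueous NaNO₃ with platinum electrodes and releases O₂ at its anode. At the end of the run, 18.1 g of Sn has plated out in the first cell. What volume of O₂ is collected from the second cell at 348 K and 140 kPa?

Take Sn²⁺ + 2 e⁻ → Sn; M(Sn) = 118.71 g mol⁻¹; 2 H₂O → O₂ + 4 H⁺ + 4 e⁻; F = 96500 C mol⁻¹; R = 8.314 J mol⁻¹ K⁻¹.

1.58 L

n(Sn) = 18.1 / 118.71 = 0.1525 mol, so n(e⁻) = 2 × 0.1525 = 0.3049 mol.
The cells are in series, so the same 0.3049 mol of electrons passes through the second cell.
2 H₂O → O₂ + 4 H⁺ + 4 e⁻ — 4 mol e⁻ per mol O₂, so n(O₂) = 0.3049/4 = 0.07624 mol.
V = nRT/P = (0.07624 × 8.314 × 348) / (140 × 10³) = 0.00158 m³ = 1.58 L.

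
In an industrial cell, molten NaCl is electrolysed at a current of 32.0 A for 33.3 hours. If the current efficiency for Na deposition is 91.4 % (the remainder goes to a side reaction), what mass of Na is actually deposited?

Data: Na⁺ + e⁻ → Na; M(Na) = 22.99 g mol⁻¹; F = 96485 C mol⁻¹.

835 g

Q = I·t = 32.00 × 119880 = 3836000 C.
n(e⁻) = 3836000/96485 = 39.76 mol; theoretically n(Na) = 39.76/1 = 39.76 mol, m_theo = 914.1 g.
At 91.4 % efficiency, m_actual = 0.914 × 914.1 = 835 g.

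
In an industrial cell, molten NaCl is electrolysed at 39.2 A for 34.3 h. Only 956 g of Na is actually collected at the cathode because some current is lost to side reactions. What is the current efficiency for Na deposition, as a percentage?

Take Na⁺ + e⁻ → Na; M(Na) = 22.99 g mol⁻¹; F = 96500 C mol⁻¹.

Q = I·t = 39.20 × 123480 = 4840000 C; n(e⁻) = 4840000/96500 = 50.16 mol.
Theoretical n(Na) = n(e⁻)/1 = 50.16 mol, i.e. m_theo = 50.16 × 22.99 = 1153 g.
Efficiency = m_actual / m_theo = 956 / 1153 = 82.9 %.

82.9 %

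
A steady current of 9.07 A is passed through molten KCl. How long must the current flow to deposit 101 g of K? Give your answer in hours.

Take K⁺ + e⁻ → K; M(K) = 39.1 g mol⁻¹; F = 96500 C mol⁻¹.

n(K) = m/M = 101 / 39.1 = 2.583 mol.
Each K atom requires 1 electron, so n(e⁻) = 1 × 2.583 = 2.583 mol.
Q = n(e⁻)·F = 2.583 × 96500 = 249300 C.
t = Q/I = 249300 / 9.070 A = 27480 s = 7.63 h.

7.63 h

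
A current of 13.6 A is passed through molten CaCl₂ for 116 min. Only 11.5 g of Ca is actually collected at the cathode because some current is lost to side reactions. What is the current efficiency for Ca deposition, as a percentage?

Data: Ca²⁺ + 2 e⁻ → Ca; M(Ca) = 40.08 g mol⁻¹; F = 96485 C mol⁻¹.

58.5 %

Q = I·t = 13.60 × 6960.0 = 94660 C; n(e⁻) = 94660/96485 = 0.9810 mol.
Theoretical n(Ca) = n(e⁻)/2 = 0.4905 mol, i.e. m_theo = 0.4905 × 40.08 = 19.66 g.
Efficiency = m_actual / m_theo = 11.5 / 19.66 = 58.5 %.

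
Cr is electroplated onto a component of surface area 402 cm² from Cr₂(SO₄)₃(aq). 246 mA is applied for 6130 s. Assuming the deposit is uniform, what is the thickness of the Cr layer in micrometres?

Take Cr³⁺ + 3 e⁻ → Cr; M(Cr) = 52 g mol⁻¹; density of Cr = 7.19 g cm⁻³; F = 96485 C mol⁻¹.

Q = I·t = 0.2460 × 6130.0 = 1508 C; n(e⁻) = 0.01563 mol.
n(Cr) = n(e⁻)/3 = 0.005210 mol, so m = 0.005210 × 52 = 0.2709 g.
Volume = m/ρ = 0.2709 / 7.19 = 0.03768 cm³.
Thickness = V/A = 0.03768 / 402 = 9.37 × 10⁻⁵ cm = 0.937 μm.

0.937 μm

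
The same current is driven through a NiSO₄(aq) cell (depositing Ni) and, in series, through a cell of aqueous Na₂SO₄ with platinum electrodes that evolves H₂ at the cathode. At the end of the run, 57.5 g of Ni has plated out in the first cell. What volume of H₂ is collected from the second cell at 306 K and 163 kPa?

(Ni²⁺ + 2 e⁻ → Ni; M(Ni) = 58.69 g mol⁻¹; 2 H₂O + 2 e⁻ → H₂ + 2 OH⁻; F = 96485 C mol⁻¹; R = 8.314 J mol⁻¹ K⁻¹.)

n(Ni) = 57.5 / 58.69 = 0.9797 mol, so n(e⁻) = 2 × 0.9797 = 1.959 mol.
The cells are in series, so the same 1.959 mol of electrons passes through the second cell.
2 H₂O + 2 e⁻ → H₂ + 2 OH⁻ — 2 mol e⁻ per mol H₂, so n(H₂) = 1.959/2 = 0.9797 mol.
V = nRT/P = (0.9797 × 8.314 × 306) / (163 × 10³) = 0.0153 m³ = 15.3 L.

15.3 L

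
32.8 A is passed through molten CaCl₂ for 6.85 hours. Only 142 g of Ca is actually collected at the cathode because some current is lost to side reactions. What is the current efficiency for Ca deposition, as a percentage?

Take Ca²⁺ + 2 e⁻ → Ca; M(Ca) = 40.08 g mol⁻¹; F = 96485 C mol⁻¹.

84.5 %

Q = I·t = 32.80 × 24660 = 808800 C; n(e⁻) = 808800/96485 = 8.383 mol.
Theoretical n(Ca) = n(e⁻)/2 = 4.192 mol, i.e. m_theo = 4.192 × 40.08 = 168.0 g.
Efficiency = m_actual / m_theo = 142 / 168.0 = 84.5 %.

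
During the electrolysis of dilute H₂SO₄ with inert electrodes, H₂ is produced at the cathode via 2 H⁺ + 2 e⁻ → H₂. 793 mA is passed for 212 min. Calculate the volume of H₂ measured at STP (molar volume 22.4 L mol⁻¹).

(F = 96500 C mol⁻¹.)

Q = I·t = 0.7930 A × 12720 s = 10090 C.
n(e⁻) = Q/F = 10090 / 96500 = 0.1045 mol.
2 electrons are transferred per H₂ molecule, so n(H₂) = 0.1045 / 2 = 0.05226 mol.
V = n × V_m = 0.05226 × 22.4 = 1.17 L.

1.17 L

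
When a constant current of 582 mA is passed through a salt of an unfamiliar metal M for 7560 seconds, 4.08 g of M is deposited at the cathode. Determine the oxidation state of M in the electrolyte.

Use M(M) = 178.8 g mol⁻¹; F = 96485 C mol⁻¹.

+2

Q = I·t = 0.5820 A × 7560.0 s = 4400 C, so n(e⁻) = 4400/96485 = 0.04560 mol.
n(M) deposited = 4.08 / 178.8 = 0.02282 mol.
Electrons per atom = n(e⁻)/n(M) = 0.04560 / 0.02282 = 2.00 ≈ 2, so the ion is M²⁺.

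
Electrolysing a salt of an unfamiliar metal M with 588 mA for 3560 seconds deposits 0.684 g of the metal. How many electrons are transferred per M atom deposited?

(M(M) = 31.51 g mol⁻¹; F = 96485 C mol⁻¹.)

Q = I·t = 0.5880 A × 3560.0 s = 2093 C, so n(e⁻) = 2093/96485 = 0.02170 mol.
n(M) deposited = 0.684 / 31.51 = 0.02171 mol.
Electrons per atom = n(e⁻)/n(M) = 0.02170 / 0.02171 = 0.999 ≈ 1, so the ion is M⁺.

1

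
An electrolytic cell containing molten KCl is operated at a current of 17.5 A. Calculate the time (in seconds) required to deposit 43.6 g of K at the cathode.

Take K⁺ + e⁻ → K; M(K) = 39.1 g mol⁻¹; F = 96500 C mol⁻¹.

6150 s

n(K) = m/M = 43.6 / 39.1 = 1.115 mol.
Each K atom requires 1 electron, so n(e⁻) = 1 × 1.115 = 1.115 mol.
Q = n(e⁻)·F = 1.115 × 96500 = 107600 C.
t = Q/I = 107600 / 17.50 A = 6149 s.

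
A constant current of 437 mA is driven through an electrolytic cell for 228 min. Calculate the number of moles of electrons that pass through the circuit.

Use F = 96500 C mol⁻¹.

Q = I·t = 0.4370 A × 13680 s = 5978 C.
n(e⁻) = Q/F = 5978 / 96500 = 0.0619 mol.

0.0619 mol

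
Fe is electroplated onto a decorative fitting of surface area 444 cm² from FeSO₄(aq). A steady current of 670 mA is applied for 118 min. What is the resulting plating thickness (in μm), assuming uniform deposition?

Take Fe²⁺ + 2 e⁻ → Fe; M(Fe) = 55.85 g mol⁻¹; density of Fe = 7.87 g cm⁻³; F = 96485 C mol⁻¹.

Q = I·t = 0.6700 × 7080.0 = 4744 C; n(e⁻) = 0.04916 mol.
n(Fe) = n(e⁻)/2 = 0.02458 mol, so m = 0.02458 × 55.85 = 1.373 g.
Volume = m/ρ = 1.373 / 7.87 = 0.1744 cm³.
Thickness = V/A = 0.1744 / 444 = 3.93 × 10⁻⁴ cm = 3.93 μm.

3.93 μm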